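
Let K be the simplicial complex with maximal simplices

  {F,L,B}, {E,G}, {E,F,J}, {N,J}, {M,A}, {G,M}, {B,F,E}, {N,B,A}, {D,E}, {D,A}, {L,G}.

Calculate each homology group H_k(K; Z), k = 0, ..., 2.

H_0 ≅ Z,  H_1 ≅ Z^4,  H_2 = 0.

Take the total order A < B < D < E < F < G < J < L < M < N on the vertex set. Then K (dimension 2) consists of the simplices:

  0-simplices (10): A, B, D, E, F, G, J, L, M, N
  1-simplices (17): AB, AD, AM, AN, BE, BF, BL, BN, DE, EF, EG, EJ, FJ, FL, GL, GM, JN
  2-simplices (4): ABN, BEF, BFL, EFJ

so the chain groups are C_0 ≅ Z^10, C_1 ≅ Z^17, C_2 ≅ Z^4.

The boundary map ∂_1: C_1 → C_0 maps an edge to its endpoints' difference, ∂[p,q] = q − p. For instance
  ∂AB = B − A.
As a 10×17 matrix over Z this has rank 9, with invariant factors (1,1,1,1,1,1,1,1,1).

Boundary ∂_2: C_2 → C_1 maps a triangle to the signed sum of its edges. For instance
  ∂ABN = BN − AN + AB,
  ∂EFJ = FJ − EJ + EF.
As a 17×4 matrix over Z this has rank 4, with invariant factors (1,1,1,1).

Now H_k = ker ∂_k / im ∂_{k+1}, so:

  H_0: rank C_0 − rank ∂_1 = 10 − 9 = 1, and the invariant factors of ∂_1 are all 1, so H_0 = Z.
  H_1: rank ker ∂_1 − rank ∂_2 = (17 − 9) − 4 = 4, and the invariant factors of ∂_2 are all 1, so H_1 = Z^4.
  H_2: rank ker ∂_2 − rank ∂_3 = (4 − 4) − 0 = 0, and there is no ∂_3, so H_2 = 0.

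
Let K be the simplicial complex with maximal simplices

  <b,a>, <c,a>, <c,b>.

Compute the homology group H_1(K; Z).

Order the vertices as a < b < c. Listing each simplex with vertices in this order, K has dimension 1 with simplices:

  0-simplices (3): a, b, c
  1-simplices (3): ab, ac, bc

so the chain groups are C_0 ≅ Z^3, C_1 ≅ Z^3.

Boundary ∂_1: C_1 → C_0 maps an edge to its endpoints' difference, ∂[p,q] = q − p.
This gives a 3×3 integer matrix of rank 2; reducing to Smith normal form yields diagonal entries (1,1).

Computing H_k = (kernel of ∂_k) / (image of ∂_{k+1}):

  H_1: rank ker ∂_1 − rank ∂_2 = (3 − 2) − 0 = 1, and there is no ∂_2, so H_1 ≅ Z.

H_1 ≅ Z.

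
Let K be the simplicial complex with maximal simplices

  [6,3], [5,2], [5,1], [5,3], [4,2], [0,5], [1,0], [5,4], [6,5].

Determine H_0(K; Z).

K has 7 vertices, 9 edges.
rank ∂_0 = 0, rank ∂_1 = 6 ⇒ b_0 = 7 − 0 − 6 = 1; all invariant factors of ∂_1 are 1 so no torsion. So H_0 = Z.

H_0 ≅ Z.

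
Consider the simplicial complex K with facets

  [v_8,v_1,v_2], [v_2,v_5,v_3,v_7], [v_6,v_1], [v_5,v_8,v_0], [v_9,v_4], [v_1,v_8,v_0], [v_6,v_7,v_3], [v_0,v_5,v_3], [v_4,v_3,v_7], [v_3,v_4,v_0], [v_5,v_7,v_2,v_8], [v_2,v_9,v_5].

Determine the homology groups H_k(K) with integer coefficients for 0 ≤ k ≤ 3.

K has 10 vertices, 24 edges, 15 triangles, 2 3-simplices.
rank ∂_0 = 0, rank ∂_1 = 9 ⇒ b_0 = 10 − 0 − 9 = 1; all invariant factors of ∂_1 are 1 so no torsion. So H_0 = Z.
rank ∂_1 = 9, rank ∂_2 = 13 ⇒ b_1 = 24 − 9 − 13 = 2; all invariant factors of ∂_2 are 1 so no torsion. So H_1 = Z^2.
rank ∂_2 = 13, rank ∂_3 = 2 ⇒ b_2 = 15 − 13 − 2 = 0; all invariant factors of ∂_3 are 1 so no torsion. So H_2 = 0.
rank ∂_3 = 2, rank ∂_4 = 0 ⇒ b_3 = 2 − 2 − 0 = 0. So H_3 = 0.

H_0 = Z,  H_1 = Z^2,  H_2 = 0,  H_3 = 0.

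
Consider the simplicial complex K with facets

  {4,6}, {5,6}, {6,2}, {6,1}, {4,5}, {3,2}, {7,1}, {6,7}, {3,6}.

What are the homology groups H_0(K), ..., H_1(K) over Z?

K has 7 vertices, 9 edges.
rank ∂_0 = 0, rank ∂_1 = 6 ⇒ b_0 = 7 − 0 − 6 = 1; all invariant factors of ∂_1 are 1 so no torsion. So H_0 ≅ Z.
rank ∂_1 = 6, rank ∂_2 = 0 ⇒ b_1 = 9 − 6 − 0 = 3. So H_1 ≅ Z^3.

H_0 = Z,  H_1 = Z^3.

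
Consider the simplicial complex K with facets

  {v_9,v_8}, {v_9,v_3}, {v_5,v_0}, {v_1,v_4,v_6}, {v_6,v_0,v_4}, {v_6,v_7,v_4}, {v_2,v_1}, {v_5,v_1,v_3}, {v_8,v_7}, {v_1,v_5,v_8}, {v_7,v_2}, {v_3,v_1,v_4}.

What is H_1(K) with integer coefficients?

Take the total order v_0 < v_1 < v_2 < v_3 < v_4 < v_5 < v_6 < v_7 < v_8 < v_9 on the vertex set. Then K (dimension 2) consists of the simplices:

  0-simplices (10): [v_0], [v_1], [v_2], [v_3], [v_4], [v_5], [v_6], [v_7], [v_8], [v_9]
  1-simplices (19): (19 of them)
  2-simplices (6): [v_0,v_4,v_6], [v_1,v_3,v_4], [v_1,v_3,v_5], [v_1,v_4,v_6], [v_1,v_5,v_8], [v_4,v_6,v_7]

giving chain groups C_0 ≅ Z^10, C_1 ≅ Z^19, C_2 ≅ Z^6.

Boundary ∂_1: C_1 → C_0 is given by ∂[p,q] = [q] − [p].
This gives a 10×19 integer matrix of rank 9; reducing to Smith normal form yields diagonal entries (1,1,1,1,1,1,1,1,1).

The boundary map ∂_2: C_2 → C_1 sends each 2-simplex [p,q,r] to [q,r] − [p,r] + [p,q]. For instance
  ∂[v_1,v_5,v_8] = [v_5,v_8] − [v_1,v_8] + [v_1,v_5],
  ∂[v_0,v_4,v_6] = [v_4,v_6] − [v_0,v_6] + [v_0,v_4].
As a 19×6 matrix over Z this has rank 6, with invariant factors (1,1,1,1,1,1).

Now H_k = ker ∂_k / im ∂_{k+1}, so:

  H_1: rank ker ∂_1 − rank ∂_2 = (19 − 9) − 6 = 4, and the invariant factors of ∂_2 are all 1, so H_1 ≅ Z^4.

H_1 = Z^4.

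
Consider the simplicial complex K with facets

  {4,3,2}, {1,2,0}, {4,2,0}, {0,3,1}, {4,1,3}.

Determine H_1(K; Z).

H_1 ≅ Z.

K has 5 vertices, 10 edges, 5 triangles.
rank ∂_1 = 4, rank ∂_2 = 5 ⇒ b_1 = 10 − 4 − 5 = 1; all invariant factors of ∂_2 are 1 so no torsion. So H_1 = Z.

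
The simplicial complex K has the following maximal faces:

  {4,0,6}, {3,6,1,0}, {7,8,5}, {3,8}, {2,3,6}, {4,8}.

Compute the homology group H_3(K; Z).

H_3 = 0.

Fix the vertex order 0 < 1 < 2 < 3 < 4 < 5 < 6 < 7 < 8 and write every simplex with vertices in increasing order. Then dim K = 3 and the simplices of K are:

  0-simplices (9): [0], [1], [2], [3], [4], [5], [6], [7], [8]
  1-simplices (15): [0,1], [0,3], [0,4], [0,6], [1,3], [1,6], [2,3], [2,6], [3,6], [3,8], [4,6], [4,8], [5,7], [5,8], [7,8]
  2-simplices (7): [0,1,3], [0,1,6], [0,3,6], [0,4,6], [1,3,6], [2,3,6], [5,7,8]
  3-simplices (1): [0,1,3,6]

Hence C_0 ≅ Z^9, C_1 ≅ Z^15, C_2 ≅ Z^7, C_3 ≅ Z^1.

∂_1: C_1 → C_0 is given by ∂[p,q] = [q] − [p]. For instance
  ∂[1,6] = [6] − [1].
The 9×15 boundary matrix has rank 8 and Smith normal form diag(1,1,1,1,1,1,1,1).

The boundary map ∂_2: C_2 → C_1 sends each 2-simplex [p,q,r] to [q,r] − [p,r] + [p,q]. For instance
  ∂[2,3,6] = [3,6] − [2,6] + [2,3],
  ∂[0,1,6] = [1,6] − [0,6] + [0,1].
As a 15×7 matrix over Z this has rank 6, with invariant factors (1,1,1,1,1,1).

The boundary map ∂_3: C_3 → C_2 sends each 3-simplex σ to the alternating sum Σ_i (−1)^i (σ with its i-th vertex removed). For instance
  ∂[0,1,3,6] = [1,3,6] − [0,3,6] + [0,1,6] − [0,1,3].
This gives a 7×1 integer matrix of rank 1; reducing to Smith normal form yields diagonal entries (1).

From H_k ≅ ker(∂_k) / im(∂_{k+1}) we obtain:

  H_3: rank ker ∂_3 − rank ∂_4 = (1 − 1) − 0 = 0, and there is no ∂_4, so H_3 ≅ 0.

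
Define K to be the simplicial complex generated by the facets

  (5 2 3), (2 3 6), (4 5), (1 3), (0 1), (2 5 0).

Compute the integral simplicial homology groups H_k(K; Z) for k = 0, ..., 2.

We work with the vertex ordering 0 < 1 < 2 < 3 < 4 < 5 < 6. The simplices of K, each written with vertices in increasing order, are:

  0-simplices (7): [0], [1], [2], [3], [4], [5], [6]
  1-simplices (10): [0,1], [0,2], [0,5], [1,3], [2,3], [2,5], [2,6], [3,5], [3,6], [4,5]
  2-simplices (3): [0,2,5], [2,3,5], [2,3,6]

Hence C_0 ≅ Z^7, C_1 ≅ Z^10, C_2 ≅ Z^3.

The boundary map ∂_1: C_1 → C_0 is given by ∂[p,q] = [q] − [p].
The 7×10 boundary matrix has rank 6 and Smith normal form diag(1,1,1,1,1,1).

Boundary ∂_2: C_2 → C_1 sends each 2-simplex [p,q,r] to [q,r] − [p,r] + [p,q]. For instance
  ∂[0,2,5] = [2,5] − [0,5] + [0,2],
  ∂[2,3,6] = [3,6] − [2,6] + [2,3].
The 10×3 boundary matrix has rank 3 and Smith normal form diag(1,1,1).

From H_k ≅ ker(∂_k) / im(∂_{k+1}) we obtain:

  H_0: rank C_0 − rank ∂_1 = 7 − 6 = 1, and the invariant factors of ∂_1 are all 1, so H_0 = Z.
  H_1: rank ker ∂_1 − rank ∂_2 = (10 − 6) − 3 = 1, and the invariant factors of ∂_2 are all 1, so H_1 = Z.
  H_2: rank ker ∂_2 − rank ∂_3 = (3 − 3) − 0 = 0, and there is no ∂_3, so H_2 = 0.

H_0 = Z,  H_1 = Z,  H_2 = 0.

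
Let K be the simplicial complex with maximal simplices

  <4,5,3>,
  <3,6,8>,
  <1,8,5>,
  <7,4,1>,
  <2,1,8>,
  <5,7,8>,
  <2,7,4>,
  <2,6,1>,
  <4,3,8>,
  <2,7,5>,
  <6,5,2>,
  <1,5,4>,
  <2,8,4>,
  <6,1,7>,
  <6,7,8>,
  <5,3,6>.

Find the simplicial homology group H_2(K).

H_2 ≅ Z.

We work with the vertex ordering 1 < 2 < 3 < 4 < 5 < 6 < 7 < 8. The simplices of K, each written with vertices in increasing order, are:

  0-simplices (8): [1], [2], [3], [4], [5], [6], [7], [8]
  1-simplices (24): (24 of them)
  2-simplices (16): [1,2,6], [1,2,8], [1,4,5], [1,4,7], [1,5,8], [1,6,7], [2,4,7], [2,4,8], [2,5,6], [2,5,7], [3,4,5], [3,4,8], [3,5,6], [3,6,8], [5,7,8], [6,7,8]

giving chain groups C_0 ≅ Z^8, C_1 ≅ Z^24, C_2 ≅ Z^16.

The boundary map ∂_1: C_1 → C_0 maps an edge to its endpoints' difference, ∂[p,q] = q − p. For instance
  ∂[1,4] = [4] − [1].
This gives a 8×24 integer matrix of rank 7; reducing to Smith normal form yields diagonal entries (1,1,1,1,1,1,1).

The boundary map ∂_2: C_2 → C_1 acts by ∂[p,q,r] = [q,r] − [p,r] + [p,q]. For instance
  ∂[3,4,8] = [4,8] − [3,8] + [3,4],
  ∂[1,2,8] = [2,8] − [1,8] + [1,2].
The 24×16 boundary matrix has rank 15 and Smith normal form diag(1,1,1,1,1,1,1,1,1,1,1,1,1,1,1).

From H_k ≅ ker(∂_k) / im(∂_{k+1}) we obtain:

  H_2: rank ker ∂_2 − rank ∂_3 = (16 − 15) − 0 = 1, and there is no ∂_3, so H_2 ≅ Z.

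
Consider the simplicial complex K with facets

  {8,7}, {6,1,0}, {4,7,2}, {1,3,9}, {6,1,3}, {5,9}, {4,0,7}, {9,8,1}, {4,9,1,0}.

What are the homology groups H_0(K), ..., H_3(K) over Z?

Order the vertices as 0 < 1 < 2 < 3 < 4 < 5 < 6 < 7 < 8 < 9. Listing each simplex with vertices in this order, K has dimension 3 with simplices:

  0-simplices (10): [0], [1], [2], [3], [4], [5], [6], [7], [8], [9]
  1-simplices (19): [0,1], [0,4], [0,6], [0,7], [0,9], [1,3], [1,4], [1,6], [1,8], [1,9], [2,4], [2,7], [3,6], [3,9], [4,7], [4,9], [5,9], [7,8], [8,9]
  2-simplices (10): [0,1,4], [0,1,6], [0,1,9], [0,4,7], [0,4,9], [1,3,6], [1,3,9], [1,4,9], [1,8,9], [2,4,7]
  3-simplices (1): [0,1,4,9]

so the chain groups are C_0 ≅ Z^10, C_1 ≅ Z^19, C_2 ≅ Z^10, C_3 ≅ Z^1.

Boundary ∂_1: C_1 → C_0 maps an edge to its endpoints' difference, ∂[p,q] = q − p. For instance
  ∂[1,8] = [8] − [1].
As a 10×19 matrix over Z this has rank 9, with invariant factors (1,1,1,1,1,1,1,1,1).

The boundary map ∂_2: C_2 → C_1 sends each 2-simplex [p,q,r] to [q,r] − [p,r] + [p,q]. For instance
  ∂[1,8,9] = [8,9] − [1,9] + [1,8],
  ∂[2,4,7] = [4,7] − [2,7] + [2,4].
This gives a 19×10 integer matrix of rank 9; reducing to Smith normal form yields diagonal entries (1,1,1,1,1,1,1,1,1).

The boundary map ∂_3: C_3 → C_2 sends each 3-simplex σ to the alternating sum Σ_i (−1)^i (σ with its i-th vertex removed). For instance
  ∂[0,1,4,9] = [1,4,9] − [0,4,9] + [0,1,9] − [0,1,4].
The 10×1 boundary matrix has rank 1 and Smith normal form diag(1).

Reading off H_k = ker ∂_k / im ∂_{k+1}:

  H_0: rank C_0 − rank ∂_1 = 10 − 9 = 1, and the invariant factors of ∂_1 are all 1, so H_0 = Z.
  H_1: rank ker ∂_1 − rank ∂_2 = (19 − 9) − 9 = 1, and the invariant factors of ∂_2 are all 1, so H_1 = Z.
  H_2: rank ker ∂_2 − rank ∂_3 = (10 − 9) − 1 = 0, and the invariant factors of ∂_3 are all 1, so H_2 = 0.
  H_3: rank ker ∂_3 − rank ∂_4 = (1 − 1) − 0 = 0, and there is no ∂_4, so H_3 = 0.

As a check, the Euler characteristic is 10 − 19 + 10 − 1 = 0, which agrees with 1 − 1 + 0 − 0 = 0.

H_0 ≅ Z,  H_1 ≅ Z,  H_2 = 0,  H_3 = 0.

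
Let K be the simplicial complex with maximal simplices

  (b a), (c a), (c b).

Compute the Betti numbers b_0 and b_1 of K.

Take the total order a < b < c on the vertex set. Then K (dimension 1) consists of the simplices:

  0-simplices (3): a, b, c
  1-simplices (3): ab, ac, bc

giving chain groups C_0 ≅ Z^3, C_1 ≅ Z^3.

∂_1: C_1 → C_0 sends each edge [p,q] (with p < q) to q − p. For instance
  ∂ac = c − a.
This gives a 3×3 integer matrix of rank 2; reducing to Smith normal form yields diagonal entries (1,1).

From H_k ≅ ker(∂_k) / im(∂_{k+1}) we obtain:

  H_0: rank C_0 − rank ∂_1 = 3 − 2 = 1, and the invariant factors of ∂_1 are all 1, so H_0 = Z.
  H_1: rank ker ∂_1 − rank ∂_2 = (3 − 2) − 0 = 1, and there is no ∂_2, so H_1 = Z.

(K is a triangulation of the circle S^1.)

Hence the Betti numbers are b_0 = 1, b_1 = 1.

b_0 = 1, b_1 = 1.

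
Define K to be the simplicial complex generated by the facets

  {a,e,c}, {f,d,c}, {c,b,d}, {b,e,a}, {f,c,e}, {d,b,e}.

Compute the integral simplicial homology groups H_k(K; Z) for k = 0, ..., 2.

H_0 = Z,  H_1 = Z,  H_2 = 0.

Fix the vertex order a < b < c < d < e < f and write every simplex with vertices in increasing order. Then dim K = 2 and the simplices of K are:

  0-simplices (6): a, b, c, d, e, f
  1-simplices (12): ab, ac, ae, bc, bd, be, cd, ce, cf, de, df, ef
  2-simplices (6): abe, ace, bcd, bde, cdf, cef

giving chain groups C_0 ≅ Z^6, C_1 ≅ Z^12, C_2 ≅ Z^6.

Boundary ∂_1: C_1 → C_0 maps an edge to its endpoints' difference, ∂[p,q] = q − p. For instance
  ∂bd = d − b.
The resulting 6×12 matrix has rank 5, and its Smith normal form has invariant factors (1,1,1,1,1).

∂_2: C_2 → C_1 acts by ∂[p,q,r] = [q,r] − [p,r] + [p,q]. For instance
  ∂ace = ce − ae + ac,
  ∂abe = be − ae + ab.
The resulting 12×6 matrix has rank 6, and its Smith normal form has invariant factors (1,1,1,1,1,1).

From H_k ≅ ker(∂_k) / im(∂_{k+1}) we obtain:

  H_0: rank C_0 − rank ∂_1 = 6 − 5 = 1, and the invariant factors of ∂_1 are all 1, so H_0 ≅ Z.
  H_1: rank ker ∂_1 − rank ∂_2 = (12 − 5) − 6 = 1, and the invariant factors of ∂_2 are all 1, so H_1 ≅ Z.
  H_2: rank ker ∂_2 − rank ∂_3 = (6 − 6) − 0 = 0, and there is no ∂_3, so H_2 ≅ 0.

As a check, the Euler characteristic is 6 − 12 + 6 = 0, which agrees with 1 − 1 + 0 = 0.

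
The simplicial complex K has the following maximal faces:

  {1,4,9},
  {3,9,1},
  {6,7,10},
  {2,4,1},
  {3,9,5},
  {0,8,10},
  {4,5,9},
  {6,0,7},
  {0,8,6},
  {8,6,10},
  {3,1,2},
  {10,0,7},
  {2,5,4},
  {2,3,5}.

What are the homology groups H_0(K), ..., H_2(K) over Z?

H_0 = Z^2,  H_1 = 0,  H_2 = Z^2.

Order the vertices as 0 < 1 < 2 < 3 < 4 < 5 < 6 < 7 < 8 < 9 < 10. Listing each simplex with vertices in this order, K has dimension 2 with simplices:

  0-simplices (11): [0], [1], [2], [3], [4], [5], [6], [7], [8], [9], [10]
  1-simplices (21): [0,6], [0,7], [0,8], [0,10], [1,2], [1,3], [1,4], [1,9], [2,3], [2,4], [2,5], [3,5], [3,9], [4,5], [4,9], [5,9], [6,7], [6,8], [6,10], [7,10], [8,10]
  2-simplices (14): [0,6,7], [0,6,8], [0,7,10], [0,8,10], [1,2,3], [1,2,4], [1,3,9], [1,4,9], [2,3,5], [2,4,5], [3,5,9], [4,5,9], [6,7,10], [6,8,10]

Hence C_0 ≅ Z^11, C_1 ≅ Z^21, C_2 ≅ Z^14.

Boundary ∂_1: C_1 → C_0 maps an edge to its endpoints' difference, ∂[p,q] = q − p.
The 11×21 boundary matrix has rank 9 and Smith normal form diag(1,1,1,1,1,1,1,1,1).

The boundary map ∂_2: C_2 → C_1 sends each 2-simplex [p,q,r] to [q,r] − [p,r] + [p,q]. For instance
  ∂[2,4,5] = [4,5] − [2,5] + [2,4],
  ∂[1,2,4] = [2,4] − [1,4] + [1,2].
The resulting 21×14 matrix has rank 12, and its Smith normal form has invariant factors (1,1,1,1,1,1,1,1,1,1,1,1).

From H_k ≅ ker(∂_k) / im(∂_{k+1}) we obtain:

  H_0: rank C_0 − rank ∂_1 = 11 − 9 = 2, and the invariant factors of ∂_1 are all 1, so H_0 = Z^2.
  H_1: rank ker ∂_1 − rank ∂_2 = (21 − 9) − 12 = 0, and the invariant factors of ∂_2 are all 1, so H_1 = 0.
  H_2: rank ker ∂_2 − rank ∂_3 = (14 − 12) − 0 = 2, and there is no ∂_3, so H_2 = Z^2.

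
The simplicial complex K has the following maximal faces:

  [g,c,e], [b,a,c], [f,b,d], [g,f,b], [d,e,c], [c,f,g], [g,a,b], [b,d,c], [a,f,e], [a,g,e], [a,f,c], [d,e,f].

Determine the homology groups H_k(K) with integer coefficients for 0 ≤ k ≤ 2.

H_0 = Z,  H_1 = Z/2,  H_2 = 0.

We work with the vertex ordering a < b < c < d < e < f < g. The simplices of K, each written with vertices in increasing order, are:

  0-simplices (7): a, b, c, d, e, f, g
  1-simplices (18): ab, ac, ae, af, ag, bc, bd, bf, bg, cd, ce, cf, cg, de, df, ef, eg, fg
  2-simplices (12): abc, abg, acf, aef, aeg, bcd, bdf, bfg, cde, ceg, cfg, def

so the chain groups are C_0 ≅ Z^7, C_1 ≅ Z^18, C_2 ≅ Z^12.

Boundary ∂_1: C_1 → C_0 maps an edge to its endpoints' difference, ∂[p,q] = q − p. For instance
  ∂ab = b − a.
The resulting 7×18 matrix has rank 6, and its Smith normal form has invariant factors (1,1,1,1,1,1).

Boundary ∂_2: C_2 → C_1 acts by ∂[p,q,r] = [q,r] − [p,r] + [p,q]. For instance
  ∂bfg = fg − bg + bf,
  ∂cde = de − ce + cd.
As a 18×12 matrix over Z this has rank 12, with invariant factors (1,1,1,1,1,1,1,1,1,1,1,2).

Computing H_k = (kernel of ∂_k) / (image of ∂_{k+1}):

  H_0: rank C_0 − rank ∂_1 = 7 − 6 = 1, and the invariant factors of ∂_1 are all 1, so H_0 ≅ Z.
  H_1: rank ker ∂_1 − rank ∂_2 = (18 − 6) − 12 = 0, and ∂_2 has invariant factor 2 > 1, so H_1 ≅ Z/2.
  H_2: rank ker ∂_2 − rank ∂_3 = (12 − 12) − 0 = 0, and there is no ∂_3, so H_2 ≅ 0.

(K is a triangulation of the real projective plane RP^2.)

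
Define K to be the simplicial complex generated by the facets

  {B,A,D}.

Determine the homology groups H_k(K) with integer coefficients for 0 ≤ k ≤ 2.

K has 3 vertices, 3 edges, 1 triangle.
rank ∂_0 = 0, rank ∂_1 = 2 ⇒ b_0 = 3 − 0 − 2 = 1; all invariant factors of ∂_1 are 1 so no torsion. So H_0 ≅ Z.
rank ∂_1 = 2, rank ∂_2 = 1 ⇒ b_1 = 3 − 2 − 1 = 0; all invariant factors of ∂_2 are 1 so no torsion. So H_1 ≅ 0.
rank ∂_2 = 1, rank ∂_3 = 0 ⇒ b_2 = 1 − 1 − 0 = 0. So H_2 ≅ 0.

H_0 = Z,  H_1 = 0,  H_2 = 0.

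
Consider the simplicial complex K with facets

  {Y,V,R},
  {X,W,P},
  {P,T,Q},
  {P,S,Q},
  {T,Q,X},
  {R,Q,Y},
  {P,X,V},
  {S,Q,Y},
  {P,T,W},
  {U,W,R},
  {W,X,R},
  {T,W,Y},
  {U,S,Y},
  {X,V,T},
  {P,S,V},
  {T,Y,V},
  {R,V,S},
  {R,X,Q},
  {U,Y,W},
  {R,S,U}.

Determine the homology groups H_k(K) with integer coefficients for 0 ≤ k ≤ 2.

Fix the vertex order P < Q < R < S < T < U < V < W < X < Y and write every simplex with vertices in increasing order. Then dim K = 2 and the simplices of K are:

  0-simplices (10): P, Q, R, S, T, U, V, W, X, Y
  1-simplices (30): PQ, PS, PT, PV, PW, PX, QR, QS, QT, QX, QY, RS, RU, RV, RW, RX, RY, SU, SV, SY, TV, TW, TX, TY, UW, UY, VX, VY, WX, WY
  2-simplices (20): PQS, PQT, PSV, PTW, PVX, PWX, QRX, QRY, QSY, QTX, RSU, RSV, RUW, RVY, RWX, SUY, TVX, TVY, TWY, UWY

giving chain groups C_0 ≅ Z^10, C_1 ≅ Z^30, C_2 ≅ Z^20.

Boundary ∂_1: C_1 → C_0 sends each edge [p,q] (with p < q) to q − p. For instance
  ∂PQ = Q − P.
This gives a 10×30 integer matrix of rank 9; reducing to Smith normal form yields diagonal entries (1,1,1,1,1,1,1,1,1).

∂_2: C_2 → C_1 maps a triangle to the signed sum of its edges. For instance
  ∂QSY = SY − QY + QS,
  ∂SUY = UY − SY + SU.
This gives a 30×20 integer matrix of rank 20; reducing to Smith normal form yields diagonal entries (1,1,1,1,1,1,1,1,1,1,1,1,1,1,1,1,1,1,1,2).

Reading off H_k = ker ∂_k / im ∂_{k+1}:

  H_0: rank C_0 − rank ∂_1 = 10 − 9 = 1, and the invariant factors of ∂_1 are all 1, so H_0 = Z.
  H_1: rank ker ∂_1 − rank ∂_2 = (30 − 9) − 20 = 1, and ∂_2 has invariant factor 2 > 1, so H_1 = Z ⊕ Z/2Z.
  H_2: rank ker ∂_2 − rank ∂_3 = (20 − 20) − 0 = 0, and there is no ∂_3, so H_2 = 0.

H_0 = Z,  H_1 = Z ⊕ Z/2Z,  H_2 = 0.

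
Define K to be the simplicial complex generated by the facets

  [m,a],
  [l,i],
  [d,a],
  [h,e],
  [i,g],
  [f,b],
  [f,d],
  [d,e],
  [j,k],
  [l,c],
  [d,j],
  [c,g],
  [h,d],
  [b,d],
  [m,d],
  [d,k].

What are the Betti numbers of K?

K has 13 vertices, 16 edges.
rank ∂_0 = 0, rank ∂_1 = 11 ⇒ b_0 = 13 − 0 − 11 = 2; all invariant factors of ∂_1 are 1 so no torsion. So H_0 = Z^2.
rank ∂_1 = 11, rank ∂_2 = 0 ⇒ b_1 = 16 − 11 − 0 = 5. So H_1 = Z^5.

b_0 = 2, b_1 = 5.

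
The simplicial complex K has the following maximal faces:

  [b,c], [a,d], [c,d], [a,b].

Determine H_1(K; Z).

Take the total order a < b < c < d on the vertex set. Then K (dimension 1) consists of the simplices:

  0-simplices (4): a, b, c, d
  1-simplices (4): ab, ad, bc, cd

giving chain groups C_0 ≅ Z^4, C_1 ≅ Z^4.

∂_1: C_1 → C_0 is given by ∂[p,q] = [q] − [p]. For instance
  ∂ab = b − a.
The 4×4 boundary matrix has rank 3 and Smith normal form diag(1,1,1).

Now H_k = ker ∂_k / im ∂_{k+1}, so:

  H_1: rank ker ∂_1 − rank ∂_2 = (4 − 3) − 0 = 1, and there is no ∂_2, so H_1 = Z.

H_1 ≅ Z.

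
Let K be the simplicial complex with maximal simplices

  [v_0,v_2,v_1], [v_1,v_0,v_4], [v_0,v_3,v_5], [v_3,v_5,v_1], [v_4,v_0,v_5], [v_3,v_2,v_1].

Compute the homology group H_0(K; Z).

H_0 = Z.

We work with the vertex ordering v_0 < v_1 < v_2 < v_3 < v_4 < v_5. The simplices of K, each written with vertices in increasing order, are:

  0-simplices (6): [v_0], [v_1], [v_2], [v_3], [v_4], [v_5]
  1-simplices (12): [v_0,v_1], [v_0,v_2], [v_0,v_3], [v_0,v_4], [v_0,v_5], [v_1,v_2], [v_1,v_3], [v_1,v_4], [v_1,v_5], [v_2,v_3], [v_3,v_5], [v_4,v_5]
  2-simplices (6): [v_0,v_1,v_2], [v_0,v_1,v_4], [v_0,v_3,v_5], [v_0,v_4,v_5], [v_1,v_2,v_3], [v_1,v_3,v_5]

so the chain groups are C_0 ≅ Z^6, C_1 ≅ Z^12, C_2 ≅ Z^6.

∂_1: C_1 → C_0 maps an edge to its endpoints' difference, ∂[p,q] = q − p. For instance
  ∂[v_0,v_5] = [v_5] − [v_0].
As a 6×12 matrix over Z this has rank 5, with invariant factors (1,1,1,1,1).

∂_2: C_2 → C_1 acts by ∂[p,q,r] = [q,r] − [p,r] + [p,q]. For instance
  ∂[v_0,v_4,v_5] = [v_4,v_5] − [v_0,v_5] + [v_0,v_4],
  ∂[v_1,v_3,v_5] = [v_3,v_5] − [v_1,v_5] + [v_1,v_3].
The 12×6 boundary matrix has rank 6 and Smith normal form diag(1,1,1,1,1,1).

Reading off H_k = ker ∂_k / im ∂_{k+1}:

  H_0: rank C_0 − rank ∂_1 = 6 − 5 = 1, and the invariant factors of ∂_1 are all 1, so H_0 ≅ Z.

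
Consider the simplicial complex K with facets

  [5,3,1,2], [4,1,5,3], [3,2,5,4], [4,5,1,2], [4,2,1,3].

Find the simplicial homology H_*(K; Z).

H_0 = Z,  H_1 = 0,  H_2 = 0,  H_3 = Z.

Take the total order 1 < 2 < 3 < 4 < 5 on the vertex set. Then K (dimension 3) consists of the simplices:

  0-simplices (5): [1], [2], [3], [4], [5]
  1-simplices (10): [1,2], [1,3], [1,4], [1,5], [2,3], [2,4], [2,5], [3,4], [3,5], [4,5]
  2-simplices (10): [1,2,3], [1,2,4], [1,2,5], [1,3,4], [1,3,5], [1,4,5], [2,3,4], [2,3,5], [2,4,5], [3,4,5]
  3-simplices (5): [1,2,3,4], [1,2,3,5], [1,2,4,5], [1,3,4,5], [2,3,4,5]

Hence C_0 ≅ Z^5, C_1 ≅ Z^10, C_2 ≅ Z^10, C_3 ≅ Z^5.

The boundary map ∂_1: C_1 → C_0 sends each edge [p,q] (with p < q) to q − p.
As a 5×10 matrix over Z this has rank 4, with invariant factors (1,1,1,1).

The boundary map ∂_2: C_2 → C_1 acts by ∂[p,q,r] = [q,r] − [p,r] + [p,q]. For instance
  ∂[1,2,3] = [2,3] − [1,3] + [1,2],
  ∂[1,3,4] = [3,4] − [1,4] + [1,3].
The 10×10 boundary matrix has rank 6 and Smith normal form diag(1,1,1,1,1,1).

Boundary ∂_3: C_3 → C_2 sends each 3-simplex σ to the alternating sum Σ_i (−1)^i (σ with its i-th vertex removed). For instance
  ∂[1,2,3,4] = [2,3,4] − [1,3,4] + [1,2,4] − [1,2,3],
  ∂[2,3,4,5] = [3,4,5] − [2,4,5] + [2,3,5] − [2,3,4].
The resulting 10×5 matrix has rank 4, and its Smith normal form has invariant factors (1,1,1,1).

Computing H_k = (kernel of ∂_k) / (image of ∂_{k+1}):

  H_0: rank C_0 − rank ∂_1 = 5 − 4 = 1, and the invariant factors of ∂_1 are all 1, so H_0 ≅ Z.
  H_1: rank ker ∂_1 − rank ∂_2 = (10 − 4) − 6 = 0, and the invariant factors of ∂_2 are all 1, so H_1 ≅ 0.
  H_2: rank ker ∂_2 − rank ∂_3 = (10 − 6) − 4 = 0, and the invariant factors of ∂_3 are all 1, so H_2 ≅ 0.
  H_3: rank ker ∂_3 − rank ∂_4 = (5 − 4) − 0 = 1, and there is no ∂_4, so H_3 ≅ Z.

As a check, the Euler characteristic is 5 − 10 + 10 − 5 = 0, which agrees with 1 − 0 + 0 − 1 = 0.
(K is a triangulation of the 3-sphere S^3.)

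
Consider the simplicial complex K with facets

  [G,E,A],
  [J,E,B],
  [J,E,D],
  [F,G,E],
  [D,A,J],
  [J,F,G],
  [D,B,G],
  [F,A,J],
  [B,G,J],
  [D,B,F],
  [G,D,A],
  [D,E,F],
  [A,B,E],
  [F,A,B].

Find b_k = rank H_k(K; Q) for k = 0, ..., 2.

Fix the vertex order A < B < D < E < F < G < J and write every simplex with vertices in increasing order. Then dim K = 2 and the simplices of K are:

  0-simplices (7): A, B, D, E, F, G, J
  1-simplices (21): AB, AD, AE, AF, AG, AJ, BD, BE, BF, BG, BJ, DE, DF, DG, DJ, EF, EG, EJ, FG, FJ, GJ
  2-simplices (14): ABE, ABF, ADG, ADJ, AEG, AFJ, BDF, BDG, BEJ, BGJ, DEF, DEJ, EFG, FGJ

Hence C_0 ≅ Z^7, C_1 ≅ Z^21, C_2 ≅ Z^14.

Boundary ∂_1: C_1 → C_0 is given by ∂[p,q] = [q] − [p]. For instance
  ∂AD = D − A.
As a 7×21 matrix over Z this has rank 6, with invariant factors (1,1,1,1,1,1).

∂_2: C_2 → C_1 acts by ∂[p,q,r] = [q,r] − [p,r] + [p,q]. For instance
  ∂BDF = DF − BF + BD,
  ∂BGJ = GJ − BJ + BG.
This gives a 21×14 integer matrix of rank 13; reducing to Smith normal form yields diagonal entries (1,1,1,1,1,1,1,1,1,1,1,1,1).

Reading off H_k = ker ∂_k / im ∂_{k+1}:

  H_0: rank C_0 − rank ∂_1 = 7 − 6 = 1, and the invariant factors of ∂_1 are all 1, so H_0 = Z.
  H_1: rank ker ∂_1 − rank ∂_2 = (21 − 6) − 13 = 2, and the invariant factors of ∂_2 are all 1, so H_1 = Z^2.
  H_2: rank ker ∂_2 − rank ∂_3 = (14 − 13) − 0 = 1, and there is no ∂_3, so H_2 = Z.

(K is a triangulation of the torus T^2.)

Hence the Betti numbers are b_0 = 1, b_1 = 2, b_2 = 1.

b_0 = 1, b_1 = 2, b_2 = 1.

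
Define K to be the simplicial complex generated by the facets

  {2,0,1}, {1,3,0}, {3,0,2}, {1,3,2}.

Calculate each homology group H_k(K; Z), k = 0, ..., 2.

H_0 ≅ Z,  H_1 = 0,  H_2 ≅ Z.

Order the vertices as 0 < 1 < 2 < 3. Listing each simplex with vertices in this order, K has dimension 2 with simplices:

  0-simplices (4): [0], [1], [2], [3]
  1-simplices (6): [0,1], [0,2], [0,3], [1,2], [1,3], [2,3]
  2-simplices (4): [0,1,2], [0,1,3], [0,2,3], [1,2,3]

so the chain groups are C_0 ≅ Z^4, C_1 ≅ Z^6, C_2 ≅ Z^4.

∂_1: C_1 → C_0 is given by ∂[p,q] = [q] − [p]. For instance
  ∂[0,1] = [1] − [0].
As a 4×6 matrix over Z this has rank 3, with invariant factors (1,1,1).

∂_2: C_2 → C_1 acts by ∂[p,q,r] = [q,r] − [p,r] + [p,q]. For instance
  ∂[0,2,3] = [2,3] − [0,3] + [0,2],
  ∂[0,1,2] = [1,2] − [0,2] + [0,1].
The 6×4 boundary matrix has rank 3 and Smith normal form diag(1,1,1).

Now H_k = ker ∂_k / im ∂_{k+1}, so:

  H_0: rank C_0 − rank ∂_1 = 4 − 3 = 1, and the invariant factors of ∂_1 are all 1, so H_0 ≅ Z.
  H_1: rank ker ∂_1 − rank ∂_2 = (6 − 3) − 3 = 0, and the invariant factors of ∂_2 are all 1, so H_1 ≅ 0.
  H_2: rank ker ∂_2 − rank ∂_3 = (4 − 3) − 0 = 1, and there is no ∂_3, so H_2 ≅ Z.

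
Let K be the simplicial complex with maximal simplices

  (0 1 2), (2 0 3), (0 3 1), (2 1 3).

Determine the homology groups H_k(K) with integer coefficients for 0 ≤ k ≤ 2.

Fix the vertex order 0 < 1 < 2 < 3 and write every simplex with vertices in increasing order. Then dim K = 2 and the simplices of K are:

  0-simplices (4): [0], [1], [2], [3]
  1-simplices (6): [0,1], [0,2], [0,3], [1,2], [1,3], [2,3]
  2-simplices (4): [0,1,2], [0,1,3], [0,2,3], [1,2,3]

so the chain groups are C_0 ≅ Z^4, C_1 ≅ Z^6, C_2 ≅ Z^4.

The boundary map ∂_1: C_1 → C_0 is given by ∂[p,q] = [q] − [p]. For instance
  ∂[0,3] = [3] − [0].
The 4×6 boundary matrix has rank 3 and Smith normal form diag(1,1,1).

∂_2: C_2 → C_1 maps a triangle to the signed sum of its edges. For instance
  ∂[0,2,3] = [2,3] − [0,3] + [0,2],
  ∂[1,2,3] = [2,3] − [1,3] + [1,2].
This gives a 6×4 integer matrix of rank 3; reducing to Smith normal form yields diagonal entries (1,1,1).

Now H_k = ker ∂_k / im ∂_{k+1}, so:

  H_0: rank C_0 − rank ∂_1 = 4 − 3 = 1, and the invariant factors of ∂_1 are all 1, so H_0 = Z.
  H_1: rank ker ∂_1 − rank ∂_2 = (6 − 3) − 3 = 0, and the invariant factors of ∂_2 are all 1, so H_1 = 0.
  H_2: rank ker ∂_2 − rank ∂_3 = (4 − 3) − 0 = 1, and there is no ∂_3, so H_2 = Z.

As a check, the Euler characteristic is 4 − 6 + 4 = 2, which agrees with 1 − 0 + 1 = 2.

H_0 = Z,  H_1 = 0,  H_2 = Z.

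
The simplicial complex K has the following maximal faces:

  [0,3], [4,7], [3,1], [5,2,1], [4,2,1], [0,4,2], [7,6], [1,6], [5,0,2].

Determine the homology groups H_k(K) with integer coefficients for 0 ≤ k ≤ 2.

H_0 = Z,  H_1 = Z^2,  H_2 = 0.

Fix the vertex order 0 < 1 < 2 < 3 < 4 < 5 < 6 < 7 and write every simplex with vertices in increasing order. Then dim K = 2 and the simplices of K are:

  0-simplices (8): [0], [1], [2], [3], [4], [5], [6], [7]
  1-simplices (13): [0,2], [0,3], [0,4], [0,5], [1,2], [1,3], [1,4], [1,5], [1,6], [2,4], [2,5], [4,7], [6,7]
  2-simplices (4): [0,2,4], [0,2,5], [1,2,4], [1,2,5]

so the chain groups are C_0 ≅ Z^8, C_1 ≅ Z^13, C_2 ≅ Z^4.

Boundary ∂_1: C_1 → C_0 sends each edge [p,q] (with p < q) to q − p.
As a 8×13 matrix over Z this has rank 7, with invariant factors (1,1,1,1,1,1,1).

Boundary ∂_2: C_2 → C_1 maps a triangle to the signed sum of its edges. For instance
  ∂[0,2,5] = [2,5] − [0,5] + [0,2],
  ∂[1,2,4] = [2,4] − [1,4] + [1,2].
As a 13×4 matrix over Z this has rank 4, with invariant factors (1,1,1,1).

Reading off H_k = ker ∂_k / im ∂_{k+1}:

  H_0: rank C_0 − rank ∂_1 = 8 − 7 = 1, and the invariant factors of ∂_1 are all 1, so H_0 = Z.
  H_1: rank ker ∂_1 − rank ∂_2 = (13 − 7) − 4 = 2, and the invariant factors of ∂_2 are all 1, so H_1 = Z^2.
  H_2: rank ker ∂_2 − rank ∂_3 = (4 − 4) − 0 = 0, and there is no ∂_3, so H_2 = 0.

As a check, the Euler characteristic is 8 − 13 + 4 = -1, which agrees with 1 − 2 + 0 = -1.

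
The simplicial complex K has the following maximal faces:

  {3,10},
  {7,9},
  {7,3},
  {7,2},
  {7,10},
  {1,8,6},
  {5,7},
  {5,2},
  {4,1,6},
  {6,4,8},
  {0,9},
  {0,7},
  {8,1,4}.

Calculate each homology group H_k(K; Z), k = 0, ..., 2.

Take the total order 0 < 1 < 2 < 3 < 4 < 5 < 6 < 7 < 8 < 9 < 10 on the vertex set. Then K (dimension 2) consists of the simplices:

  0-simplices (11): [0], [1], [2], [3], [4], [5], [6], [7], [8], [9], [10]
  1-simplices (15): [0,7], [0,9], [1,4], [1,6], [1,8], [2,5], [2,7], [3,7], [3,10], [4,6], [4,8], [5,7], [6,8], [7,9], [7,10]
  2-simplices (4): [1,4,6], [1,4,8], [1,6,8], [4,6,8]

giving chain groups C_0 ≅ Z^11, C_1 ≅ Z^15, C_2 ≅ Z^4.

The boundary map ∂_1: C_1 → C_0 sends each edge [p,q] (with p < q) to q − p.
The resulting 11×15 matrix has rank 9, and its Smith normal form has invariant factors (1,1,1,1,1,1,1,1,1).

Boundary ∂_2: C_2 → C_1 acts by ∂[p,q,r] = [q,r] − [p,r] + [p,q]. For instance
  ∂[4,6,8] = [6,8] − [4,8] + [4,6],
  ∂[1,4,8] = [4,8] − [1,8] + [1,4].
The resulting 15×4 matrix has rank 3, and its Smith normal form has invariant factors (1,1,1).

Computing H_k = (kernel of ∂_k) / (image of ∂_{k+1}):

  H_0: rank C_0 − rank ∂_1 = 11 − 9 = 2, and the invariant factors of ∂_1 are all 1, so H_0 ≅ Z^2.
  H_1: rank ker ∂_1 − rank ∂_2 = (15 − 9) − 3 = 3, and the invariant factors of ∂_2 are all 1, so H_1 ≅ Z^3.
  H_2: rank ker ∂_2 − rank ∂_3 = (4 − 3) − 0 = 1, and there is no ∂_3, so H_2 ≅ Z.

H_0 = Z^2,  H_1 = Z^3,  H_2 = Z.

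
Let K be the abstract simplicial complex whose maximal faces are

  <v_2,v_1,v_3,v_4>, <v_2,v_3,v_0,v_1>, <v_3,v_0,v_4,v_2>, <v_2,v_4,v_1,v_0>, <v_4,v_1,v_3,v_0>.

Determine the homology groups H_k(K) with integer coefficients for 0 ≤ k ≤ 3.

Take the total order v_0 < v_1 < v_2 < v_3 < v_4 on the vertex set. Then K (dimension 3) consists of the simplices:

  0-simplices (5): [v_0], [v_1], [v_2], [v_3], [v_4]
  1-simplices (10): [v_0,v_1], [v_0,v_2], [v_0,v_3], [v_0,v_4], [v_1,v_2], [v_1,v_3], [v_1,v_4], [v_2,v_3], [v_2,v_4], [v_3,v_4]
  2-simplices (10): [v_0,v_1,v_2], [v_0,v_1,v_3], [v_0,v_1,v_4], [v_0,v_2,v_3], [v_0,v_2,v_4], [v_0,v_3,v_4], [v_1,v_2,v_3], [v_1,v_2,v_4], [v_1,v_3,v_4], [v_2,v_3,v_4]
  3-simplices (5): [v_0,v_1,v_2,v_3], [v_0,v_1,v_2,v_4], [v_0,v_1,v_3,v_4], [v_0,v_2,v_3,v_4], [v_1,v_2,v_3,v_4]

so the chain groups are C_0 ≅ Z^5, C_1 ≅ Z^10, C_2 ≅ Z^10, C_3 ≅ Z^5.

The boundary map ∂_1: C_1 → C_0 sends each edge [p,q] (with p < q) to q − p. For instance
  ∂[v_0,v_4] = [v_4] − [v_0].
The resulting 5×10 matrix has rank 4, and its Smith normal form has invariant factors (1,1,1,1).

Boundary ∂_2: C_2 → C_1 sends each 2-simplex [p,q,r] to [q,r] − [p,r] + [p,q]. For instance
  ∂[v_0,v_3,v_4] = [v_3,v_4] − [v_0,v_4] + [v_0,v_3],
  ∂[v_0,v_1,v_4] = [v_1,v_4] − [v_0,v_4] + [v_0,v_1].
As a 10×10 matrix over Z this has rank 6, with invariant factors (1,1,1,1,1,1).

Boundary ∂_3: C_3 → C_2 sends each 3-simplex σ to the alternating sum Σ_i (−1)^i (σ with its i-th vertex removed). For instance
  ∂[v_1,v_2,v_3,v_4] = [v_2,v_3,v_4] − [v_1,v_3,v_4] + [v_1,v_2,v_4] − [v_1,v_2,v_3],
  ∂[v_0,v_1,v_3,v_4] = [v_1,v_3,v_4] − [v_0,v_3,v_4] + [v_0,v_1,v_4] − [v_0,v_1,v_3].
The resulting 10×5 matrix has rank 4, and its Smith normal form has invariant factors (1,1,1,1).

Reading off H_k = ker ∂_k / im ∂_{k+1}:

  H_0: rank C_0 − rank ∂_1 = 5 − 4 = 1, and the invariant factors of ∂_1 are all 1, so H_0 ≅ Z.
  H_1: rank ker ∂_1 − rank ∂_2 = (10 − 4) − 6 = 0, and the invariant factors of ∂_2 are all 1, so H_1 ≅ 0.
  H_2: rank ker ∂_2 − rank ∂_3 = (10 − 6) − 4 = 0, and the invariant factors of ∂_3 are all 1, so H_2 ≅ 0.
  H_3: rank ker ∂_3 − rank ∂_4 = (5 − 4) − 0 = 1, and there is no ∂_4, so H_3 ≅ Z.

As a check, the Euler characteristic is 5 − 10 + 10 − 5 = 0, which agrees with 1 − 0 + 0 − 1 = 0.
(K is a triangulation of the 3-sphere S^3.)

H_0 = Z,  H_1 = 0,  H_2 = 0,  H_3 = Z.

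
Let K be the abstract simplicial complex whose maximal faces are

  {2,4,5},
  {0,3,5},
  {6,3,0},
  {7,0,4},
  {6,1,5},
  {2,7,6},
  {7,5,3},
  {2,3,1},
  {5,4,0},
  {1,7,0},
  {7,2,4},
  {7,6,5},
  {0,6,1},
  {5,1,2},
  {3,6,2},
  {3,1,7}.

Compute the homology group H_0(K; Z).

H_0 ≅ Z.

Take the total order 0 < 1 < 2 < 3 < 4 < 5 < 6 < 7 on the vertex set. Then K (dimension 2) consists of the simplices:

  0-simplices (8): [0], [1], [2], [3], [4], [5], [6], [7]
  1-simplices (24): (24 of them)
  2-simplices (16): [0,1,6], [0,1,7], [0,3,5], [0,3,6], [0,4,5], [0,4,7], [1,2,3], [1,2,5], [1,3,7], [1,5,6], [2,3,6], [2,4,5], [2,4,7], [2,6,7], [3,5,7], [5,6,7]

giving chain groups C_0 ≅ Z^8, C_1 ≅ Z^24, C_2 ≅ Z^16.

Boundary ∂_1: C_1 → C_0 is given by ∂[p,q] = [q] − [p]. For instance
  ∂[4,5] = [5] − [4].
The resulting 8×24 matrix has rank 7, and its Smith normal form has invariant factors (1,1,1,1,1,1,1).

The boundary map ∂_2: C_2 → C_1 acts by ∂[p,q,r] = [q,r] − [p,r] + [p,q]. For instance
  ∂[0,3,5] = [3,5] − [0,5] + [0,3],
  ∂[0,1,6] = [1,6] − [0,6] + [0,1].
The resulting 24×16 matrix has rank 15, and its Smith normal form has invariant factors (1,1,1,1,1,1,1,1,1,1,1,1,1,1,1).

Computing H_k = (kernel of ∂_k) / (image of ∂_{k+1}):

  H_0: rank C_0 − rank ∂_1 = 8 − 7 = 1, and the invariant factors of ∂_1 are all 1, so H_0 ≅ Z.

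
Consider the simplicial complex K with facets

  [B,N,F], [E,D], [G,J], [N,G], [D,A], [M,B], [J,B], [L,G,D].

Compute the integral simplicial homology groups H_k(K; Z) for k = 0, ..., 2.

H_0 ≅ Z,  H_1 ≅ Z,  H_2 = 0.

Take the total order A < B < D < E < F < G < J < L < M < N on the vertex set. Then K (dimension 2) consists of the simplices:

  0-simplices (10): A, B, D, E, F, G, J, L, M, N
  1-simplices (12): AD, BF, BJ, BM, BN, DE, DG, DL, FN, GJ, GL, GN
  2-simplices (2): BFN, DGL

giving chain groups C_0 ≅ Z^10, C_1 ≅ Z^12, C_2 ≅ Z^2.

Boundary ∂_1: C_1 → C_0 is given by ∂[p,q] = [q] − [p]. For instance
  ∂GL = L − G.
The resulting 10×12 matrix has rank 9, and its Smith normal form has invariant factors (1,1,1,1,1,1,1,1,1).

∂_2: C_2 → C_1 sends each 2-simplex [p,q,r] to [q,r] − [p,r] + [p,q]. For instance
  ∂BFN = FN − BN + BF,
  ∂DGL = GL − DL + DG.
The resulting 12×2 matrix has rank 2, and its Smith normal form has invariant factors (1,1).

Reading off H_k = ker ∂_k / im ∂_{k+1}:

  H_0: rank C_0 − rank ∂_1 = 10 − 9 = 1, and the invariant factors of ∂_1 are all 1, so H_0 ≅ Z.
  H_1: rank ker ∂_1 − rank ∂_2 = (12 − 9) − 2 = 1, and the invariant factors of ∂_2 are all 1, so H_1 ≅ Z.
  H_2: rank ker ∂_2 − rank ∂_3 = (2 − 2) − 0 = 0, and there is no ∂_3, so H_2 ≅ 0.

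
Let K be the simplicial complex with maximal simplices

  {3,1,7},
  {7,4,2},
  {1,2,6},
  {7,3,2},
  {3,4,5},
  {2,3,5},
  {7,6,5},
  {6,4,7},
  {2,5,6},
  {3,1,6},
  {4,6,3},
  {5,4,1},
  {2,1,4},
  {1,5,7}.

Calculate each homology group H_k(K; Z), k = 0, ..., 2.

Take the total order 1 < 2 < 3 < 4 < 5 < 6 < 7 on the vertex set. Then K (dimension 2) consists of the simplices:

  0-simplices (7): [1], [2], [3], [4], [5], [6], [7]
  1-simplices (21): [1,2], [1,3], [1,4], [1,5], [1,6], [1,7], [2,3], [2,4], [2,5], [2,6], [2,7], [3,4], [3,5], [3,6], [3,7], [4,5], [4,6], [4,7], [5,6], [5,7], [6,7]
  2-simplices (14): [1,2,4], [1,2,6], [1,3,6], [1,3,7], [1,4,5], [1,5,7], [2,3,5], [2,3,7], [2,4,7], [2,5,6], [3,4,5], [3,4,6], [4,6,7], [5,6,7]

so the chain groups are C_0 ≅ Z^7, C_1 ≅ Z^21, C_2 ≅ Z^14.

The boundary map ∂_1: C_1 → C_0 maps an edge to its endpoints' difference, ∂[p,q] = q − p.
The resulting 7×21 matrix has rank 6, and its Smith normal form has invariant factors (1,1,1,1,1,1).

The boundary map ∂_2: C_2 → C_1 maps a triangle to the signed sum of its edges. For instance
  ∂[4,6,7] = [6,7] − [4,7] + [4,6],
  ∂[5,6,7] = [6,7] − [5,7] + [5,6].
This gives a 21×14 integer matrix of rank 13; reducing to Smith normal form yields diagonal entries (1,1,1,1,1,1,1,1,1,1,1,1,1).

Computing H_k = (kernel of ∂_k) / (image of ∂_{k+1}):

  H_0: rank C_0 − rank ∂_1 = 7 − 6 = 1, and the invariant factors of ∂_1 are all 1, so H_0 ≅ Z.
  H_1: rank ker ∂_1 − rank ∂_2 = (21 − 6) − 13 = 2, and the invariant factors of ∂_2 are all 1, so H_1 ≅ Z^2.
  H_2: rank ker ∂_2 − rank ∂_3 = (14 − 13) − 0 = 1, and there is no ∂_3, so H_2 ≅ Z.

H_0 = Z,  H_1 = Z^2,  H_2 = Z.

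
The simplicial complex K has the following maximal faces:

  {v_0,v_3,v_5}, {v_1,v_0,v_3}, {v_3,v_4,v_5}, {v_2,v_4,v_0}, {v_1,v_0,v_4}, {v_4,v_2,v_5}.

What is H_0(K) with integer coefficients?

Fix the vertex order v_0 < v_1 < v_2 < v_3 < v_4 < v_5 and write every simplex with vertices in increasing order. Then dim K = 2 and the simplices of K are:

  0-simplices (6): [v_0], [v_1], [v_2], [v_3], [v_4], [v_5]
  1-simplices (12): [v_0,v_1], [v_0,v_2], [v_0,v_3], [v_0,v_4], [v_0,v_5], [v_1,v_3], [v_1,v_4], [v_2,v_4], [v_2,v_5], [v_3,v_4], [v_3,v_5], [v_4,v_5]
  2-simplices (6): [v_0,v_1,v_3], [v_0,v_1,v_4], [v_0,v_2,v_4], [v_0,v_3,v_5], [v_2,v_4,v_5], [v_3,v_4,v_5]

giving chain groups C_0 ≅ Z^6, C_1 ≅ Z^12, C_2 ≅ Z^6.

Boundary ∂_1: C_1 → C_0 sends each edge [p,q] (with p < q) to q − p. For instance
  ∂[v_0,v_2] = [v_2] − [v_0].
As a 6×12 matrix over Z this has rank 5, with invariant factors (1,1,1,1,1).

The boundary map ∂_2: C_2 → C_1 sends each 2-simplex [p,q,r] to [q,r] − [p,r] + [p,q]. For instance
  ∂[v_0,v_1,v_4] = [v_1,v_4] − [v_0,v_4] + [v_0,v_1],
  ∂[v_0,v_3,v_5] = [v_3,v_5] − [v_0,v_5] + [v_0,v_3].
This gives a 12×6 integer matrix of rank 6; reducing to Smith normal form yields diagonal entries (1,1,1,1,1,1).

Computing H_k = (kernel of ∂_k) / (image of ∂_{k+1}):

  H_0: rank C_0 − rank ∂_1 = 6 − 5 = 1, and the invariant factors of ∂_1 are all 1, so H_0 = Z.

H_0 = Z.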